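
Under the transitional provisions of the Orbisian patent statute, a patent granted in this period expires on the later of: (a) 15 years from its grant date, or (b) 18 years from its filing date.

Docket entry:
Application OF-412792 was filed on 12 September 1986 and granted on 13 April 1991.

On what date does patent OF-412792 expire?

April 13, 2006

(a) grant + 15 years → 13 April 2006.
(b) filing + 18 years → 12 September 2004.
Later of the two: 13 April 2006.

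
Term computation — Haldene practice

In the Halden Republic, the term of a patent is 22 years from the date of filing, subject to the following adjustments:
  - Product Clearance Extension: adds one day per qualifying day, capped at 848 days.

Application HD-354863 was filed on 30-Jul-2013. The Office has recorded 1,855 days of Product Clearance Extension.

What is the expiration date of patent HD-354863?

2037-11-24

Base term: filing date + 22 years → 30 July 2035.
Product Clearance Extension: 1855 days claimed exceeds the 848-day cap, so +848 days → 24 November 2037.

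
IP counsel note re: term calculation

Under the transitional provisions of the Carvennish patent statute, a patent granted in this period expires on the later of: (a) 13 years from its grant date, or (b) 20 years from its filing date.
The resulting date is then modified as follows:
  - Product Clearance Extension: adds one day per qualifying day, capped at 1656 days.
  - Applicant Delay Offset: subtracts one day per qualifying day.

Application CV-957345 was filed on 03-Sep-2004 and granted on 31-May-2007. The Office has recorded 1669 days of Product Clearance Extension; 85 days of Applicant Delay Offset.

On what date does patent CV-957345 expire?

2028-12-22

(a) grant + 13 years → 31 May 2020.
(b) filing + 20 years → 3 September 2024.
Later of the two: 3 September 2024.
Product Clearance Extension: 1669 days claimed exceeds the 1656-day cap, so +1656 days → 17 March 2029.
Applicant Delay Offset: −85 days → 22 December 2028.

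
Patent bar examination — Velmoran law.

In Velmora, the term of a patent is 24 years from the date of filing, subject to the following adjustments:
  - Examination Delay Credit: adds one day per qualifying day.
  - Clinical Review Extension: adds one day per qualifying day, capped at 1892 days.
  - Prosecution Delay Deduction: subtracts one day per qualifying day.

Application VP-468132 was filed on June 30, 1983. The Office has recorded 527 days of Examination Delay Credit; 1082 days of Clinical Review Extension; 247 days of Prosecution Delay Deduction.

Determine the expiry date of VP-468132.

Base term: filing date + 24 years → 30 June 2007.
Examination Delay Credit: +527 days → 8 December 2008.
Clinical Review Extension: 1082 days (within the 1892-day cap) → +1082 days → 25 November 2011.
Prosecution Delay Deduction: −247 days → 23 March 2011.

2011-03-23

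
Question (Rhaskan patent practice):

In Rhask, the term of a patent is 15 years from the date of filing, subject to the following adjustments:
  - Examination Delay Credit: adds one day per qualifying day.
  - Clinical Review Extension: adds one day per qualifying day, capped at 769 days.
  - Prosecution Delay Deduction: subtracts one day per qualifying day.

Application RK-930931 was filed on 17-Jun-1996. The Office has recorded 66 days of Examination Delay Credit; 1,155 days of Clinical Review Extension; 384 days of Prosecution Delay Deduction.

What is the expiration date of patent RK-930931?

September 10, 2012

Base term: filing date + 15 years → 17 June 2011.
Examination Delay Credit: +66 days → 22 August 2011.
Clinical Review Extension: 1155 days claimed exceeds the 769-day cap, so +769 days → 29 September 2013.
Prosecution Delay Deduction: −384 days → 10 September 2012.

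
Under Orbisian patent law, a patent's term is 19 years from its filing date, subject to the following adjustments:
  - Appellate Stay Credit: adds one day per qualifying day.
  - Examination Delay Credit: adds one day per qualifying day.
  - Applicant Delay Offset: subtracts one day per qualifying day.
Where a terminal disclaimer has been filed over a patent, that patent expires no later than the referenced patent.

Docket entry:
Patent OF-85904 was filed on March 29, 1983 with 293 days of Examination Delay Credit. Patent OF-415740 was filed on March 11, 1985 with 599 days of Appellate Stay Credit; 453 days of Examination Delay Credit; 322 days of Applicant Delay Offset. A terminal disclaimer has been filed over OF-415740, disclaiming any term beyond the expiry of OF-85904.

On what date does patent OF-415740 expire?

January 16, 2003

Natural term of OF-415740:
  Base: filing + 19 years → 11 March 2004.
  Appellate Stay Credit: +599 days → 31 October 2005.
  Examination Delay Credit: +453 days → 27 January 2007.
  Applicant Delay Offset: −322 days → 11 March 2006.
Expiry of referenced patent OF-85904:
  Base: filing + 19 years → 29 March 2002.
  Examination Delay Credit: +293 days → 16 January 2003.
Terminal disclaimer: OF-415740 expires on the earlier of 11 March 2006 and 16 January 2003.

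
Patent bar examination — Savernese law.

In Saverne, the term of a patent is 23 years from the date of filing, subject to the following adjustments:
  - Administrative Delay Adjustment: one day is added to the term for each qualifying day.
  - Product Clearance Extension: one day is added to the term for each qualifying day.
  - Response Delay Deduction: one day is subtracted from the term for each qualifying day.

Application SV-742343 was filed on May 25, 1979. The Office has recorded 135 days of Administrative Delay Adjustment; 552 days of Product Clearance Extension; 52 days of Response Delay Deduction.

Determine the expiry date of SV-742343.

Base term: filing date + 23 years → 25 May 2002.
Administrative Delay Adjustment: +135 days → 7 October 2002.
Product Clearance Extension: +552 days → 11 April 2004.
Response Delay Deduction: −52 days → 19 February 2004.

February 19, 2004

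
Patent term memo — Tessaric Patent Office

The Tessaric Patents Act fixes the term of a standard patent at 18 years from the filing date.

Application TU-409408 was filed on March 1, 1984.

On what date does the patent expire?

March 1, 2002

Filing date + 18 years → 1 March 2002.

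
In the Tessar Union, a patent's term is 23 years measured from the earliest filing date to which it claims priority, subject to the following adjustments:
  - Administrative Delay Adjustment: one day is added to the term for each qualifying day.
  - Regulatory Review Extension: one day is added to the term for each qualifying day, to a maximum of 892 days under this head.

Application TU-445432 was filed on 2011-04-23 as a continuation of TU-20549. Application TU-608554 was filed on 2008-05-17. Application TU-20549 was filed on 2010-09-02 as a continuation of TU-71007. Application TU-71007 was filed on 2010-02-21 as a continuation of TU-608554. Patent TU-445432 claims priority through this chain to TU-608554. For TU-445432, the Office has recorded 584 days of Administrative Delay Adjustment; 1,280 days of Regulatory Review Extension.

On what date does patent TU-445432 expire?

Earliest priority filing: 17 May 2008.
Base term: 17 May 2008 + 23 years → 17 May 2031.
Administrative Delay Adjustment: +584 days → 21 December 2032.
Regulatory Review Extension: 1280 days claimed exceeds the 892-day cap, so +892 days → 1 June 2035.

June 1, 2035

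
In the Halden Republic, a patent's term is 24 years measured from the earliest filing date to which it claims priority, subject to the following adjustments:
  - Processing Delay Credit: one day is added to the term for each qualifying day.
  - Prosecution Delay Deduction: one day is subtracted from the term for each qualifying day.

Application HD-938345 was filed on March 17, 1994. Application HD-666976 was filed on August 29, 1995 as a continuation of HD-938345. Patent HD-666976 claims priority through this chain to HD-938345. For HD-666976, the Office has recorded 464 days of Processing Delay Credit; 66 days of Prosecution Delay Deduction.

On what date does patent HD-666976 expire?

April 19, 2019

Earliest priority filing: 17 March 1994.
Base term: 17 March 1994 + 24 years → 17 March 2018.
Processing Delay Credit: +464 days → 24 June 2019.
Prosecution Delay Deduction: −66 days → 19 April 2019.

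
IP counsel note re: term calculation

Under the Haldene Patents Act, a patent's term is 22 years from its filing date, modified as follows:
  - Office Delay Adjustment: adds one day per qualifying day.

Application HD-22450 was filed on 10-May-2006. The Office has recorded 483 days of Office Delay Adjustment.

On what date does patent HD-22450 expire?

2029-09-05

Base term: filing date + 22 years → 10 May 2028.
Office Delay Adjustment: +483 days → 5 September 2029.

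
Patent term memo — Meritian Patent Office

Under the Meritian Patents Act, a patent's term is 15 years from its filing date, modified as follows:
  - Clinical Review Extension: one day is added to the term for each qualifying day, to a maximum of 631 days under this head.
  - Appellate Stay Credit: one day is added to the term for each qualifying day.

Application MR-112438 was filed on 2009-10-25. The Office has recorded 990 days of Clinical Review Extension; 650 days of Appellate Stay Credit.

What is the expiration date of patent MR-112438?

2028-04-28

Base term: filing date + 15 years → 25 October 2024.
Clinical Review Extension: 990 days claimed exceeds the 631-day cap, so +631 days → 18 July 2026.
Appellate Stay Credit: +650 days → 28 April 2028.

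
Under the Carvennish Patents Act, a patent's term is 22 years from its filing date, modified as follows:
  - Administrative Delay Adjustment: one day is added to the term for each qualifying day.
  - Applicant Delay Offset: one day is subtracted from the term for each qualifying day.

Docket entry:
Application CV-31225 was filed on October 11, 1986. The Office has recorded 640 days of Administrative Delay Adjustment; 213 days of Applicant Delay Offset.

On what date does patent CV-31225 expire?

Base term: filing date + 22 years → 11 October 2008.
Administrative Delay Adjustment: +640 days → 13 July 2010.
Applicant Delay Offset: −213 days → 12 December 2009.

2009-12-12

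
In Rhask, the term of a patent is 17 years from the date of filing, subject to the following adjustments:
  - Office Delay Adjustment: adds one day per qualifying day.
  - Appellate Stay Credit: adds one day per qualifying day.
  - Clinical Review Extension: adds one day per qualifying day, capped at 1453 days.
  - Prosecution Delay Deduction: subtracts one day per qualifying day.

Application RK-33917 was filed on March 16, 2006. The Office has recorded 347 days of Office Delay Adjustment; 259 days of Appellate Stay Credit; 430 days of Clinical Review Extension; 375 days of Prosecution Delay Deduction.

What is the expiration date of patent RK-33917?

2025-01-05

Base term: filing date + 17 years → 16 March 2023.
Office Delay Adjustment: +347 days → 26 February 2024.
Appellate Stay Credit: +259 days → 11 November 2024.
Clinical Review Extension: 430 days (within the 1453-day cap) → +430 days → 15 January 2026.
Prosecution Delay Deduction: −375 days → 5 January 2025.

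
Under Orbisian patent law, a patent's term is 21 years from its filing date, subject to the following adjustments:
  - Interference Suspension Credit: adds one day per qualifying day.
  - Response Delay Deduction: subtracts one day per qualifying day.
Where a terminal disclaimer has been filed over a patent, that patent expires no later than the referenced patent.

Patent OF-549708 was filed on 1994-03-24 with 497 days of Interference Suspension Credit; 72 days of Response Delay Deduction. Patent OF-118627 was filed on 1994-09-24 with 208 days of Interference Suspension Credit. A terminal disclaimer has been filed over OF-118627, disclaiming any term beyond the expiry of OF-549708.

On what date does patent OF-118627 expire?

April 19, 2016

Natural term of OF-118627:
  Base: filing + 21 years → 24 September 2015.
  Interference Suspension Credit: +208 days → 19 April 2016.
Expiry of referenced patent OF-549708:
  Base: filing + 21 years → 24 March 2015.
  Interference Suspension Credit: +497 days → 2 August 2016.
  Response Delay Deduction: −72 days → 22 May 2016.
Terminal disclaimer: OF-118627 expires on the earlier of 19 April 2016 and 22 May 2016.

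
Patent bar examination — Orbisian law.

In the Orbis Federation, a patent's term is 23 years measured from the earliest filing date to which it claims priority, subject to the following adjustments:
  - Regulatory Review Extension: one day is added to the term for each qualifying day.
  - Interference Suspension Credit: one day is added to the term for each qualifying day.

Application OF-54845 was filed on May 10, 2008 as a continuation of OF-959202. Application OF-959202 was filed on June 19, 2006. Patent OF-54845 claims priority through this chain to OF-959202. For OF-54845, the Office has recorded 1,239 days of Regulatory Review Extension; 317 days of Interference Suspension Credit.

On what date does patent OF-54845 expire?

September 22, 2033

Earliest priority filing: 19 June 2006.
Base term: 19 June 2006 + 23 years → 19 June 2029.
Regulatory Review Extension: +1239 days → 9 November 2032.
Interference Suspension Credit: +317 days → 22 September 2033.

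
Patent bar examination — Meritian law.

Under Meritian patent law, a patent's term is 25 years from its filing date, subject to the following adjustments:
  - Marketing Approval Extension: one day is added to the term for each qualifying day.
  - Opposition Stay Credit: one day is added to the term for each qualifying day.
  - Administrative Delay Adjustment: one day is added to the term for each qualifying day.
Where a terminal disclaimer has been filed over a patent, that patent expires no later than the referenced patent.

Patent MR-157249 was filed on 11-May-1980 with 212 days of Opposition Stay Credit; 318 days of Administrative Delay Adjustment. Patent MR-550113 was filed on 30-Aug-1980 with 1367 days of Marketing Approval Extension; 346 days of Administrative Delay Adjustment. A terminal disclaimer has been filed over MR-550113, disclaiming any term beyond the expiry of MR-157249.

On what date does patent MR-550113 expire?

Natural term of MR-550113:
  Base: filing + 25 years → 30 August 2005.
  Marketing Approval Extension: +1367 days → 28 May 2009.
  Administrative Delay Adjustment: +346 days → 9 May 2010.
Expiry of referenced patent MR-157249:
  Base: filing + 25 years → 11 May 2005.
  Opposition Stay Credit: +212 days → 9 December 2005.
  Administrative Delay Adjustment: +318 days → 23 October 2006.
Terminal disclaimer: MR-550113 expires on the earlier of 9 May 2010 and 23 October 2006.

2006-10-23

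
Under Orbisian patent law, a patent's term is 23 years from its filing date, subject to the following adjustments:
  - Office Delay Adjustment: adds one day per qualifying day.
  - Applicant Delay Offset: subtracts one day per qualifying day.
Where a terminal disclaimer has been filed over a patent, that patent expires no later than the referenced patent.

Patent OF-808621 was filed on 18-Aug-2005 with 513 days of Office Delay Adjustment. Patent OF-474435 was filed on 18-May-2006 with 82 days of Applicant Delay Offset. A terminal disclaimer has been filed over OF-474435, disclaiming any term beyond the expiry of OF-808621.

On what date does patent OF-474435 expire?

2029-02-25

Natural term of OF-474435:
  Base: filing + 23 years → 18 May 2029.
  Applicant Delay Offset: −82 days → 25 February 2029.
Expiry of referenced patent OF-808621:
  Base: filing + 23 years → 18 August 2028.
  Office Delay Adjustment: +513 days → 13 January 2030.
Terminal disclaimer: OF-474435 expires on the earlier of 25 February 2029 and 13 January 2030.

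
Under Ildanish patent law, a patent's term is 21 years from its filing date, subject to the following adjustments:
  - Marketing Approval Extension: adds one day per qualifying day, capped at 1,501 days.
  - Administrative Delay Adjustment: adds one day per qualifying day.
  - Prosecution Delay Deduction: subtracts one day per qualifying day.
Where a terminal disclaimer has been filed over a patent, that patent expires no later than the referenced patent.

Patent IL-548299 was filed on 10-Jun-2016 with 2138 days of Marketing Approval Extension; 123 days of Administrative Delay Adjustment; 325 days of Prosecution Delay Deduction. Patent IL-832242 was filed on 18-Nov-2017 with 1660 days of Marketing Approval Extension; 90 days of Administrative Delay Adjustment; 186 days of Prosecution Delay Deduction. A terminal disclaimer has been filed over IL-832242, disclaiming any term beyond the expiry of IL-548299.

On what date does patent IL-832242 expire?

2040-12-30

Natural term of IL-832242:
  Base: filing + 21 years → 18 November 2038.
  Marketing Approval Extension: 1660 days claimed exceeds the 1501-day cap, so +1501 days → 28 December 2042.
  Administrative Delay Adjustment: +90 days → 28 March 2043.
  Prosecution Delay Deduction: −186 days → 23 September 2042.
Expiry of referenced patent IL-548299:
  Base: filing + 21 years → 10 June 2037.
  Marketing Approval Extension: 2138 days claimed exceeds the 1501-day cap, so +1501 days → 20 July 2041.
  Administrative Delay Adjustment: +123 days → 20 November 2041.
  Prosecution Delay Deduction: −325 days → 30 December 2040.
Terminal disclaimer: IL-832242 expires on the earlier of 23 September 2042 and 30 December 2040.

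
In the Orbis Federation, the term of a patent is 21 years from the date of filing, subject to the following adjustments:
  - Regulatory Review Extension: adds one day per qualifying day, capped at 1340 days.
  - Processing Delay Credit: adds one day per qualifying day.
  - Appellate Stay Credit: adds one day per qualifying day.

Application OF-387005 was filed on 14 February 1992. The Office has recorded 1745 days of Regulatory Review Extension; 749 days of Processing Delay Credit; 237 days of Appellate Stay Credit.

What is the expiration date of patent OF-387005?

June 29, 2019

Base term: filing date + 21 years → 14 February 2013.
Regulatory Review Extension: 1745 days claimed exceeds the 1340-day cap, so +1340 days → 16 October 2016.
Processing Delay Credit: +749 days → 4 November 2018.
Appellate Stay Credit: +237 days → 29 June 2019.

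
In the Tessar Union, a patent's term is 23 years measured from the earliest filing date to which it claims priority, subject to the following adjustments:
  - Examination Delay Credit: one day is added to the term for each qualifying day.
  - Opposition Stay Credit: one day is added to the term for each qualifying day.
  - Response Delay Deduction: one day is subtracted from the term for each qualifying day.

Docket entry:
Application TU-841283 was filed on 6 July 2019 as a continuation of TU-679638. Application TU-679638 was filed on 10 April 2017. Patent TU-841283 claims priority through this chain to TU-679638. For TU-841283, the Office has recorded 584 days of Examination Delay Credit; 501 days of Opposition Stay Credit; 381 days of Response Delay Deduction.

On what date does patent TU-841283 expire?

2042-03-15

Earliest priority filing: 10 April 2017.
Base term: 10 April 2017 + 23 years → 10 April 2040.
Examination Delay Credit: +584 days → 15 November 2041.
Opposition Stay Credit: +501 days → 31 March 2043.
Response Delay Deduction: −381 days → 15 March 2042.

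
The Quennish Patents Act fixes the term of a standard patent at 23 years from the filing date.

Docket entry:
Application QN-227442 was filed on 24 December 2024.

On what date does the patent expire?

Filing date + 23 years → 24 December 2047.

December 24, 2047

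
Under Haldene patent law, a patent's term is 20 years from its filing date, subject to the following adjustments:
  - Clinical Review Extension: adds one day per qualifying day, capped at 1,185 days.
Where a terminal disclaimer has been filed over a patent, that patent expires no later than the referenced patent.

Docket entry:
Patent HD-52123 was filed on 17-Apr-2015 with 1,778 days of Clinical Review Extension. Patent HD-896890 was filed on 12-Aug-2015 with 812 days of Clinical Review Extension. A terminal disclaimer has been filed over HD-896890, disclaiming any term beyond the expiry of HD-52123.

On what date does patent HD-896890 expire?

2037-11-01

Natural term of HD-896890:
  Base: filing + 20 years → 12 August 2035.
  Clinical Review Extension: 812 days (within the 1185-day cap) → +812 days → 1 November 2037.
Expiry of referenced patent HD-52123:
  Base: filing + 20 years → 17 April 2035.
  Clinical Review Extension: 1778 days claimed exceeds the 1185-day cap, so +1185 days → 15 July 2038.
Terminal disclaimer: HD-896890 expires on the earlier of 1 November 2037 and 15 July 2038.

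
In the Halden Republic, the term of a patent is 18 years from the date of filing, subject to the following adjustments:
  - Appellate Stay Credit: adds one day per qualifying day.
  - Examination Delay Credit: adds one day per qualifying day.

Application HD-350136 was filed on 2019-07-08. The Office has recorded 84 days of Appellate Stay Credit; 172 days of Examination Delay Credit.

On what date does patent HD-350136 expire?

March 21, 2038

Base term: filing date + 18 years → 8 July 2037.
Appellate Stay Credit: +84 days → 30 September 2037.
Examination Delay Credit: +172 days → 21 March 2038.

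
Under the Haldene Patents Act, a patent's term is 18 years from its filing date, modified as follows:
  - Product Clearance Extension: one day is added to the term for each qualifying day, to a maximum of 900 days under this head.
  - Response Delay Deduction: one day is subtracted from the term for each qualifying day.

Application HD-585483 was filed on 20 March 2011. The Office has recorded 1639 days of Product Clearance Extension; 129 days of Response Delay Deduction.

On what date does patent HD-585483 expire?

2031-04-30

Base term: filing date + 18 years → 20 March 2029.
Product Clearance Extension: 1639 days claimed exceeds the 900-day cap, so +900 days → 6 September 2031.
Response Delay Deduction: −129 days → 30 April 2031.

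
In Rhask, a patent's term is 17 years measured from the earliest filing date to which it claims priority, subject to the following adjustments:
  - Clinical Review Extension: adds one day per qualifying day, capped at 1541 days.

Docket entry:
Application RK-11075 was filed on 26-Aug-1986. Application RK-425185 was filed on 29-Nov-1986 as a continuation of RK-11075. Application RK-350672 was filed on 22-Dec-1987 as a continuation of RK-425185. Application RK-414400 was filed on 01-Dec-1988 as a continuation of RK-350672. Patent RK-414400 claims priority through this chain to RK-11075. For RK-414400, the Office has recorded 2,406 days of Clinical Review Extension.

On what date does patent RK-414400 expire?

November 14, 2007

Earliest priority filing: 26 August 1986.
Base term: 26 August 1986 + 17 years → 26 August 2003.
Clinical Review Extension: 2406 days claimed exceeds the 1541-day cap, so +1541 days → 14 November 2007.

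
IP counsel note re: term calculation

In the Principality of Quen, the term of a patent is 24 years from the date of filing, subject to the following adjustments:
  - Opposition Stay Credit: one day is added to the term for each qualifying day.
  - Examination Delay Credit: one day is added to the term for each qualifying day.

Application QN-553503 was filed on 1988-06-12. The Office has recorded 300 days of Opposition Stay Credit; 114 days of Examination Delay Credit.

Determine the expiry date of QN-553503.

Base term: filing date + 24 years → 12 June 2012.
Opposition Stay Credit: +300 days → 8 April 2013.
Examination Delay Credit: +114 days → 31 July 2013.

July 31, 2013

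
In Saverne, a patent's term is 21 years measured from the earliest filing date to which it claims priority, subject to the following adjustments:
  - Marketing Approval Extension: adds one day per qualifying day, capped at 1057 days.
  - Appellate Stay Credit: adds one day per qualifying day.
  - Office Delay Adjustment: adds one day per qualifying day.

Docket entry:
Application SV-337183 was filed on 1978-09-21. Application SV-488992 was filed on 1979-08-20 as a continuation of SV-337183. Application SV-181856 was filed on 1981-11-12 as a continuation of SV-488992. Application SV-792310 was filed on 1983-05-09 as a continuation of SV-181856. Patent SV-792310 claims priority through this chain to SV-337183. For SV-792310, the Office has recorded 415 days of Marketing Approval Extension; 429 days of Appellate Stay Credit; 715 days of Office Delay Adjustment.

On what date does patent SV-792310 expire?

2003-12-28

Earliest priority filing: 21 September 1978.
Base term: 21 September 1978 + 21 years → 21 September 1999.
Marketing Approval Extension: 415 days (within the 1057-day cap) → +415 days → 9 November 2000.
Appellate Stay Credit: +429 days → 12 January 2002.
Office Delay Adjustment: +715 days → 28 December 2003.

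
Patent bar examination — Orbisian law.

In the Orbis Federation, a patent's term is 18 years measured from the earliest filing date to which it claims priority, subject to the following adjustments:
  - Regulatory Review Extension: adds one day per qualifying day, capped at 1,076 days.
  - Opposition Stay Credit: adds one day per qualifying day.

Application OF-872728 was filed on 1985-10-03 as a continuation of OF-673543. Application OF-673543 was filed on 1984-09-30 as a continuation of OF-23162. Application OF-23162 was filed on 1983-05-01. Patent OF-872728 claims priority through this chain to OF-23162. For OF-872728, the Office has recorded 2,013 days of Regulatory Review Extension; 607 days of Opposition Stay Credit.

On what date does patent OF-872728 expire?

Earliest priority filing: 1 May 1983.
Base term: 1 May 1983 + 18 years → 1 May 2001.
Regulatory Review Extension: 2013 days claimed exceeds the 1076-day cap, so +1076 days → 11 April 2004.
Opposition Stay Credit: +607 days → 9 December 2005.

December 9, 2005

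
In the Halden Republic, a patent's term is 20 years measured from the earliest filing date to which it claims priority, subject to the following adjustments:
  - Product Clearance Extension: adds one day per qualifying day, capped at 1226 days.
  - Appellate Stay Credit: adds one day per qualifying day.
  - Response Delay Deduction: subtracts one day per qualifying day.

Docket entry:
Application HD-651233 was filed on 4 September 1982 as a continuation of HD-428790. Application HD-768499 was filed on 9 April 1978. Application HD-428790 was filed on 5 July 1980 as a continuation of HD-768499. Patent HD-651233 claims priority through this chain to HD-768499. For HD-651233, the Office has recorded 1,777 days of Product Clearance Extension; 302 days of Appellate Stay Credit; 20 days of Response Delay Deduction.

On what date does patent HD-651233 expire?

2002-05-26

Earliest priority filing: 9 April 1978.
Base term: 9 April 1978 + 20 years → 9 April 1998.
Product Clearance Extension: 1777 days claimed exceeds the 1226-day cap, so +1226 days → 17 August 2001.
Appellate Stay Credit: +302 days → 15 June 2002.
Response Delay Deduction: −20 days → 26 May 2002.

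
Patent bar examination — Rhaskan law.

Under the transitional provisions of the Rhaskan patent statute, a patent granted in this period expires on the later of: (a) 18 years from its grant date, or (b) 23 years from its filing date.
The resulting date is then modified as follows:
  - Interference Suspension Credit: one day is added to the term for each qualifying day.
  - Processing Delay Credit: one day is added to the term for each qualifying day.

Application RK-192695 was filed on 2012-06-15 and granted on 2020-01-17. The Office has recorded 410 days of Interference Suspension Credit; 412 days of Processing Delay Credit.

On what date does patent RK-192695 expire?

2040-04-18

(a) grant + 18 years → 17 January 2038.
(b) filing + 23 years → 15 June 2035.
Later of the two: 17 January 2038.
Interference Suspension Credit: +410 days → 3 March 2039.
Processing Delay Credit: +412 days → 18 April 2040.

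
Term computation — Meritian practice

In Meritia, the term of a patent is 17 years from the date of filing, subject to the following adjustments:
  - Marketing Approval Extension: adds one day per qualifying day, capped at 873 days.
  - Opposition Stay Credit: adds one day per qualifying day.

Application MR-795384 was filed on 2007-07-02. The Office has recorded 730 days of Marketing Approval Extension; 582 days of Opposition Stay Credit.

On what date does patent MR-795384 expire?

2028-02-04

Base term: filing date + 17 years → 2 July 2024.
Marketing Approval Extension: 730 days (within the 873-day cap) → +730 days → 2 July 2026.
Opposition Stay Credit: +582 days → 4 February 2028.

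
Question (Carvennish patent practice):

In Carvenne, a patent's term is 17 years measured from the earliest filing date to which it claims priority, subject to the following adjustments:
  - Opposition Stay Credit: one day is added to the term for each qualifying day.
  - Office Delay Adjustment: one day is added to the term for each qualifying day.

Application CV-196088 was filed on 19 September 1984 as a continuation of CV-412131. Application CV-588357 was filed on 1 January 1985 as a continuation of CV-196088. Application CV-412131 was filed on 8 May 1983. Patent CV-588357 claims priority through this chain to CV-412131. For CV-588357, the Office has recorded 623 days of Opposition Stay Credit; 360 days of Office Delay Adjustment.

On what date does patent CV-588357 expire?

January 16, 2003

Earliest priority filing: 8 May 1983.
Base term: 8 May 1983 + 17 years → 8 May 2000.
Opposition Stay Credit: +623 days → 21 January 2002.
Office Delay Adjustment: +360 days → 16 January 2003.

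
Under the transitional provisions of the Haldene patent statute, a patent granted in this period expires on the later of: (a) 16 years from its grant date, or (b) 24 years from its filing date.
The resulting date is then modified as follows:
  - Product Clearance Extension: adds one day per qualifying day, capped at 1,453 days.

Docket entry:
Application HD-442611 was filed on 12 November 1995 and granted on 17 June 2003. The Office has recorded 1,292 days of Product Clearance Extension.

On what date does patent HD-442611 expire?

(a) grant + 16 years → 17 June 2019.
(b) filing + 24 years → 12 November 2019.
Later of the two: 12 November 2019.
Product Clearance Extension: 1292 days (within the 1453-day cap) → +1292 days → 27 May 2023.

2023-05-27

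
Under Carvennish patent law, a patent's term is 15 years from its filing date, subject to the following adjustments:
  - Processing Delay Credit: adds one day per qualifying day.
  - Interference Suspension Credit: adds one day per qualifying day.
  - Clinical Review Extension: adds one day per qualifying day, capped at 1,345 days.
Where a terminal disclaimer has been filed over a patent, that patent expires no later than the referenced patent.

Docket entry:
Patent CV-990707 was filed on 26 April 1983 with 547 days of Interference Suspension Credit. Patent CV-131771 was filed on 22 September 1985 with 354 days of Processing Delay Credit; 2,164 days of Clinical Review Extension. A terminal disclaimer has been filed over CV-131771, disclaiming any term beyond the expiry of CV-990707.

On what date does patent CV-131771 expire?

Natural term of CV-131771:
  Base: filing + 15 years → 22 September 2000.
  Processing Delay Credit: +354 days → 11 September 2001.
  Clinical Review Extension: 2164 days claimed exceeds the 1345-day cap, so +1345 days → 18 May 2005.
Expiry of referenced patent CV-990707:
  Base: filing + 15 years → 26 April 1998.
  Interference Suspension Credit: +547 days → 25 October 1999.
Terminal disclaimer: CV-131771 expires on the earlier of 18 May 2005 and 25 October 1999.

1999-10-25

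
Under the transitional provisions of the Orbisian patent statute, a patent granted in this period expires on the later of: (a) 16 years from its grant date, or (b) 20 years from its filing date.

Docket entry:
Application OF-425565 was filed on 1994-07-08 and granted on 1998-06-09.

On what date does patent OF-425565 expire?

July 8, 2014

(a) grant + 16 years → 9 June 2014.
(b) filing + 20 years → 8 July 2014.
Later of the two: 8 July 2014.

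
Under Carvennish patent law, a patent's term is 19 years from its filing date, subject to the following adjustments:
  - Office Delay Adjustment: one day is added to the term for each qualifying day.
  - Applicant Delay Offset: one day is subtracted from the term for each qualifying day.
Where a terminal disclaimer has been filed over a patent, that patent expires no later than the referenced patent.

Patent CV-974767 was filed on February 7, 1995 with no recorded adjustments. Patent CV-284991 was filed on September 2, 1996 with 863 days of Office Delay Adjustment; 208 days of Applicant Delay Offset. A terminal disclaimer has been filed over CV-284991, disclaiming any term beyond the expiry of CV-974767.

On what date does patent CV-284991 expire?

2014-02-07

Natural term of CV-284991:
  Base: filing + 19 years → 2 September 2015.
  Office Delay Adjustment: +863 days → 12 January 2018.
  Applicant Delay Offset: −208 days → 18 June 2017.
Expiry of referenced patent CV-974767:
  Base: filing + 19 years → 7 February 2014.
Terminal disclaimer: CV-284991 expires on the earlier of 18 June 2017 and 7 February 2014.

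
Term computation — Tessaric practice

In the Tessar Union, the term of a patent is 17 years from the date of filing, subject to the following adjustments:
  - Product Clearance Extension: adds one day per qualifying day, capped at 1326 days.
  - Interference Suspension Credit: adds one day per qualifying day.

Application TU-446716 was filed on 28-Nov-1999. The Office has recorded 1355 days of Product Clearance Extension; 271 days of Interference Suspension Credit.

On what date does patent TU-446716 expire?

April 13, 2021

Base term: filing date + 17 years → 28 November 2016.
Product Clearance Extension: 1355 days claimed exceeds the 1326-day cap, so +1326 days → 16 July 2020.
Interference Suspension Credit: +271 days → 13 April 2021.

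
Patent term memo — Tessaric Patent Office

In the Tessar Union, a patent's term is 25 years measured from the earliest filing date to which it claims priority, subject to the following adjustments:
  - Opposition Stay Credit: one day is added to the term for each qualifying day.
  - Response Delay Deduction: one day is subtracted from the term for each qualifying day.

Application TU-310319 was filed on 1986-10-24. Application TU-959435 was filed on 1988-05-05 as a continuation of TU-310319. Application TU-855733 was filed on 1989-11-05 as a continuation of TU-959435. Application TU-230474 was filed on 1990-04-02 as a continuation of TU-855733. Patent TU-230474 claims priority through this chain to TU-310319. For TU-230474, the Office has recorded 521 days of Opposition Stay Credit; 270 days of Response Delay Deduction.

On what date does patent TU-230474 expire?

2012-07-01

Earliest priority filing: 24 October 1986.
Base term: 24 October 1986 + 25 years → 24 October 2011.
Opposition Stay Credit: +521 days → 28 March 2013.
Response Delay Deduction: −270 days → 1 July 2012.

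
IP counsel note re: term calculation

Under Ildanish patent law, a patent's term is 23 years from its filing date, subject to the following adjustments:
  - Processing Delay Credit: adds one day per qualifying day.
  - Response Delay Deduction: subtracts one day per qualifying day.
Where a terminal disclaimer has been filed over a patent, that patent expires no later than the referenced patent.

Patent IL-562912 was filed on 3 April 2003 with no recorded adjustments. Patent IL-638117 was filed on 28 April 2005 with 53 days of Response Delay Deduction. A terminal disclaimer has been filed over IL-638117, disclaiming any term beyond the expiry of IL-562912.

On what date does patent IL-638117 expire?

Natural term of IL-638117:
  Base: filing + 23 years → 28 April 2028.
  Response Delay Deduction: −53 days → 6 March 2028.
Expiry of referenced patent IL-562912:
  Base: filing + 23 years → 3 April 2026.
Terminal disclaimer: IL-638117 expires on the earlier of 6 March 2028 and 3 April 2026.

2026-04-03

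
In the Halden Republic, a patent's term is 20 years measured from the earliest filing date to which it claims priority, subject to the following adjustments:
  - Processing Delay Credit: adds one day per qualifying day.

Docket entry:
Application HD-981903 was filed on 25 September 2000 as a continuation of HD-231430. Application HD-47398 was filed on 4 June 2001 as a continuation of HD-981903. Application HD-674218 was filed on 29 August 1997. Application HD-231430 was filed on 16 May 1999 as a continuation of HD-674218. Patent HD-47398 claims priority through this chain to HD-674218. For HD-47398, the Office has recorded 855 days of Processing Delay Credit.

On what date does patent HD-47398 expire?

2020-01-01

Earliest priority filing: 29 August 1997.
Base term: 29 August 1997 + 20 years → 29 August 2017.
Processing Delay Credit: +855 days → 1 January 2020.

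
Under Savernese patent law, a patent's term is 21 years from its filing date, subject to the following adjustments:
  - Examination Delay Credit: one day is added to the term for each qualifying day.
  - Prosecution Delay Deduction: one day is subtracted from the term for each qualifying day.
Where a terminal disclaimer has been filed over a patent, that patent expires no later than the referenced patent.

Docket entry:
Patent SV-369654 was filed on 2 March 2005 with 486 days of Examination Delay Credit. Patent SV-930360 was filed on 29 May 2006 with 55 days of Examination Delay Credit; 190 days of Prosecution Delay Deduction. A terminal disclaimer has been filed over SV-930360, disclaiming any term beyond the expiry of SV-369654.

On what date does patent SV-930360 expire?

Natural term of SV-930360:
  Base: filing + 21 years → 29 May 2027.
  Examination Delay Credit: +55 days → 23 July 2027.
  Prosecution Delay Deduction: −190 days → 14 January 2027.
Expiry of referenced patent SV-369654:
  Base: filing + 21 years → 2 March 2026.
  Examination Delay Credit: +486 days → 1 July 2027.
Terminal disclaimer: SV-930360 expires on the earlier of 14 January 2027 and 1 July 2027.

January 14, 2027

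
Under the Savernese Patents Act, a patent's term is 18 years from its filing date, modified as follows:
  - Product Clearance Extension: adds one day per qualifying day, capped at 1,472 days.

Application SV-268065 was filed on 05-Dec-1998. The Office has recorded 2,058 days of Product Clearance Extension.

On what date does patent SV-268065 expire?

Base term: filing date + 18 years → 5 December 2016.
Product Clearance Extension: 2058 days claimed exceeds the 1472-day cap, so +1472 days → 16 December 2020.

2020-12-16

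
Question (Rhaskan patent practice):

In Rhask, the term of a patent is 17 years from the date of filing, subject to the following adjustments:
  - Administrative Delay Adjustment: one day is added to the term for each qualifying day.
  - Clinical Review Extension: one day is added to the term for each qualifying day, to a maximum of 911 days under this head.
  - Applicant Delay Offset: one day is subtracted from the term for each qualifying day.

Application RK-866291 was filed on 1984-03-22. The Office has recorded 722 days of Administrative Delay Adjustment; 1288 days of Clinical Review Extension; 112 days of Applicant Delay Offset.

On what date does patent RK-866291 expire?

Base term: filing date + 17 years → 22 March 2001.
Administrative Delay Adjustment: +722 days → 14 March 2003.
Clinical Review Extension: 1288 days claimed exceeds the 911-day cap, so +911 days → 10 September 2005.
Applicant Delay Offset: −112 days → 21 May 2005.

2005-05-21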